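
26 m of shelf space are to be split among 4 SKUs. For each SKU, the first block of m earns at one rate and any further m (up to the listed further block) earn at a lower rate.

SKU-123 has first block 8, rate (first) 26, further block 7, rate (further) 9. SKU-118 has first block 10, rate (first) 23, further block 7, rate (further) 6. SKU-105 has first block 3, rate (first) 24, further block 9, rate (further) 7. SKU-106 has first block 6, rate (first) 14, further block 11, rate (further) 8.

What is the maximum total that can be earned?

Order all 8 blocks by rate: SKU-123/first 26 > SKU-105/first 24 > SKU-118/first 23 > SKU-106/first 14 > SKU-123/second 9 > SKU-106/second 8 > SKU-105/second 7 > SKU-118/second 6.
Fill SKU-123 first block (8 at 26) → 18 left.
SKU-105/first (24): +3 → 15 left.
SKU-118 first at 23: fill all 10 → 5 left.
5 remain; put them into SKU-106 first at 14.
Total = 26×8 + 24×3 + 23×10 + 14×5 = 580.

580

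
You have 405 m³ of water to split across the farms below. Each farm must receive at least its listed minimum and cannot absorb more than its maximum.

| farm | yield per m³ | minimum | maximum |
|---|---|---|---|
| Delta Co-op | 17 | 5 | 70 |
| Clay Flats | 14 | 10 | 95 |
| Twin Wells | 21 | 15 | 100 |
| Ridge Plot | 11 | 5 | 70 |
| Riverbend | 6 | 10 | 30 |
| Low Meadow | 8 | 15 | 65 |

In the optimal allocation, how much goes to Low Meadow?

Meeting every minimum uses 5+10+15+5+10+15 = 60 m³, leaving 345.
Rank by yield per m³: Twin Wells 21 > Delta Co-op 17 > Clay Flats 14 > Ridge Plot 11 > Low Meadow 8 > Riverbend 6.
Twin Wells: +85 to 100 (cap) — 260 left.
Give Delta Co-op 65 more to hit its cap of 70 — 195 left.
Clay Flats takes 85 more to reach its cap of 95 — 110 left.
Ridge Plot: +65 to 70 (cap) — 45 left.
Only 45 left; Low Meadow takes them to reach 60.

60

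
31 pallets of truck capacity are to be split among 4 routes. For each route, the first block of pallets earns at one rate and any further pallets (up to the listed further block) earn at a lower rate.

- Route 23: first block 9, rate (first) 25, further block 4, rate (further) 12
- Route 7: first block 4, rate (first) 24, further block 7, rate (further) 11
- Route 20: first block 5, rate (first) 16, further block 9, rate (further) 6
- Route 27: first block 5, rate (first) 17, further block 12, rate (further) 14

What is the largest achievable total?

Order all 8 blocks by rate: Route 23/T1 25 > Route 7/T1 24 > Route 27/T1 17 > Route 20/T1 16 > Route 27/T2 14 > Route 23/T2 12 > Route 7/T2 11 > Route 20/T2 6.
Fill Route 23 T1 block (9 at 25) ; 22 left.
Route 7 T1 at 24: fill all 4 ; 18 left.
Fill Route 27 T1 block (5 at 17) ; 13 left.
Route 20/T1 (16): +5 ; 8 left.
Route 27 T2 at 14: only 8 left, fill 8.
Total = 25×9 + 24×4 + 17×5 + 16×5 + 14×8 = 598.

598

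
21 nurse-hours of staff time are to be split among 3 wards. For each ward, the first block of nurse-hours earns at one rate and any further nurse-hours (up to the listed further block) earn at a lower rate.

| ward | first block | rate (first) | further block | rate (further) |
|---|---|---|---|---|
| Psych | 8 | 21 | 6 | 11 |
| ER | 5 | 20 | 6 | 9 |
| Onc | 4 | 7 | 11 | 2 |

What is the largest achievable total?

Treat each block as its own option and order by rate: Psych/tier1 21 > ER/tier1 20 > Psych/tier2 11 > ER/tier2 9 > Onc/tier1 7 > Onc/tier2 2.
Psych tier1 at 21: fill all 8 — 13 left.
Fill ER tier1 block (5 at 20) — 8 left.
Psych tier2 at 11: fill all 6 — 2 left.
ER tier2 at 9: only 2 left, fill 2.
Total = 21×8 + 20×5 + 11×6 + 9×2 = 352.

352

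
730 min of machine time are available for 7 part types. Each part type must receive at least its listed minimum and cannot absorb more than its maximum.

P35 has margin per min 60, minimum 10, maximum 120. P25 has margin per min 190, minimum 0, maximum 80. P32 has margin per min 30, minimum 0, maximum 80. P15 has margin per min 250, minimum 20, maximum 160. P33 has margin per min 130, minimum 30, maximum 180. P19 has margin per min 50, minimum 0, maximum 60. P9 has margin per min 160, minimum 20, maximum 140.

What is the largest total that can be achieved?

110700

Meeting every minimum uses 10+0+0+20+30+0+20 = 80 min, leaving 650.
Highest margin per min first: P15 250 > P25 190 > P9 160 > P33 130 > P35 60 > P19 50 > P32 30.
P15 takes 140 more to reach its cap of 160 ; 510 left.
Give P25 80 more to hit its cap of 80 ; 430 left.
Give P9 120 more to hit its cap of 140 ; 310 left.
P33: +150 to 180 (cap) ; 160 left.
P35: +110 to 120 (cap) ; 50 left.
P19: +50 (room for 60) → 50. Pool exhausted.
Total = 60×120 + 190×80 + 250×160 + 130×180 + 50×50 + 160×140 = 110700.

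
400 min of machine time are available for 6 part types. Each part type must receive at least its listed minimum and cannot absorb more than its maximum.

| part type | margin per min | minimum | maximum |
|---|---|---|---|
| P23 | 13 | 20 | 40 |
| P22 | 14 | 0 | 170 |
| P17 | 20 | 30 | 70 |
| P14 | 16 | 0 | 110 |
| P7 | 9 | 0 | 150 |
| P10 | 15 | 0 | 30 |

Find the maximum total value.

Meeting every minimum uses 20+0+30+0+0+0 = 50 min, leaving 350.
Rank by margin per min: P17 20 > P14 16 > P10 15 > P22 14 > P23 13 > P7 9.
P17 takes 40 more to reach its cap of 70 → 310 left.
P14 takes 110 more to reach its cap of 110 → 200 left.
Give P10 30 more to hit its cap of 30 → 170 left.
P22 takes 170 more to reach its cap of 170 → 0 left.
Total = 13×20 + 14×170 + 20×70 + 16×110 + 15×30 = 6250.

6250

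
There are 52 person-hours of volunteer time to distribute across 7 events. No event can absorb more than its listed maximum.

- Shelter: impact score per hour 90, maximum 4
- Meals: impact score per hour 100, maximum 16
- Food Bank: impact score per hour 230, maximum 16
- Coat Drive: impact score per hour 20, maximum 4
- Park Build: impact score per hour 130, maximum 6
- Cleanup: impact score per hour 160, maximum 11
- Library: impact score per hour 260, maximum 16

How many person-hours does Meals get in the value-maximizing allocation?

3

Highest impact score per hour first: Library 260 > Food Bank 230 > Cleanup 160 > Park Build 130 > Meals 100 > Shelter 90 > Coat Drive 20.
Give Library 16 to hit its cap of 16 → 36 left.
Food Bank: +16 to 16 (cap) → 20 left.
Cleanup: +11 to 11 (cap) → 9 left.
Park Build takes 6 to reach its cap of 6 → 3 left.
Meals: +3 (room for 16) → 3. Pool exhausted.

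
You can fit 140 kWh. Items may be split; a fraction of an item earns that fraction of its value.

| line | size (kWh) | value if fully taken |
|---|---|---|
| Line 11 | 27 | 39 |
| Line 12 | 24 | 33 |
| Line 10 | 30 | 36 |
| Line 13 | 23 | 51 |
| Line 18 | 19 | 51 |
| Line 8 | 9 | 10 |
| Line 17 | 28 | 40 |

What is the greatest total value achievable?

236.8

Rank by value-to-size ratio: Line 18 51/19≈2.68, Line 13 51/23≈2.22, Line 11 39/27≈1.44, Line 17 40/28≈1.43, Line 12 33/24≈1.38, Line 10 36/30≈1.2, Line 8 10/9≈1.11.
Line 18: take in full, 19 kWh for value 51 ; 121 left.
Take all of Line 13 (23 kWh, value 51) ; 98 kWh left.
Line 11: take in full, 27 kWh for value 39 ; 71 left.
Take all of Line 17 (28 kWh, value 40) ; 43 kWh left.
Take all of Line 12 (24 kWh, value 33) ; 19 kWh left.
Fill the last 19 kWh with part of Line 10: 19/30 of it earns 22.8.
Total value = 236.8.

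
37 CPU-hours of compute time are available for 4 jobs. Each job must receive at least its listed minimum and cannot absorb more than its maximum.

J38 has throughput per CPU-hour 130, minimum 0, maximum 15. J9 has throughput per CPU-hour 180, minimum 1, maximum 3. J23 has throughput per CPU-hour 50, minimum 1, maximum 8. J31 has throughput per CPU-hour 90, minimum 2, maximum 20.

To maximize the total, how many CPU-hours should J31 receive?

Meeting every minimum uses 0+1+1+2 = 4 CPU-hours, leaving 33.
Highest throughput per CPU-hour first: J9 180 > J38 130 > J31 90 > J23 50.
J9 takes 2 more to reach its cap of 3 → 31 left.
Give J38 15 more to hit its cap of 15 → 16 left.
J31 has room for 18 more but only 16 remain, so it gets 18.

18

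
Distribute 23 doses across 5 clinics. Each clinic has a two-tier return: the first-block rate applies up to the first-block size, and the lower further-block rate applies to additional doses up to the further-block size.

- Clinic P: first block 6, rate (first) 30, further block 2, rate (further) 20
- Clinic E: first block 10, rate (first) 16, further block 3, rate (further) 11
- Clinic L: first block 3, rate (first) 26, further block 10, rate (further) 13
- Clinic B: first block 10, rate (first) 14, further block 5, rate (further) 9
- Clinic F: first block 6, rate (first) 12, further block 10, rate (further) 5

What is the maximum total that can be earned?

486

Treat each block as its own option and order by rate: Clinic P/first 30 > Clinic L/first 26 > Clinic P/second 20 > Clinic E/first 16 > Clinic B/first 14 > Clinic L/second 13 > Clinic F/first 12 > Clinic E/second 11 > Clinic B/second 9 > Clinic F/second 5.
Clinic P/first (30): +6 — 17 left.
Clinic L first at 26: fill all 3 — 14 left.
Clinic P/second (20): +2 — 12 left.
Clinic E first at 16: fill all 10 — 2 left.
2 remain; put them into Clinic B first at 14.
Total = 30×6 + 26×3 + 20×2 + 16×10 + 14×2 = 486.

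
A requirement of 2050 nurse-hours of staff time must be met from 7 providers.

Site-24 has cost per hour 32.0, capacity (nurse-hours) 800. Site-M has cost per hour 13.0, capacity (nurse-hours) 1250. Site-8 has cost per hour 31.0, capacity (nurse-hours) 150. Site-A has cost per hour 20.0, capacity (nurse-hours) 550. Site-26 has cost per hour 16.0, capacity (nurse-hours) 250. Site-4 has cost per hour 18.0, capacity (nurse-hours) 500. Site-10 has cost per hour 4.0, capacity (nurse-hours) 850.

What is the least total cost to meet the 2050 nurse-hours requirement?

Cheapest first:
Site-10 (4.0): use full 850 — 1200 nurse-hours to go.
Site-M at 13.0: take 1200 of its 1250 — requirement met.
Site-26, Site-4, Site-A, Site-8, Site-24: unused.
Cost = 850×4.0 + 1200×13.0 = 19000.

19000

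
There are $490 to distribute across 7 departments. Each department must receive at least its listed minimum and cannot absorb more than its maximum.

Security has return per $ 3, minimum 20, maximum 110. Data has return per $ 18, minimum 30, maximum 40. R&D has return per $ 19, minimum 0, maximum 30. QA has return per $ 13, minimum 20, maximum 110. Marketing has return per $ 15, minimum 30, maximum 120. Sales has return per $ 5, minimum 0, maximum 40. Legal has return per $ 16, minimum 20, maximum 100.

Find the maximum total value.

Meeting every minimum uses 20+30+0+20+30+0+20 = 120 $, leaving 370.
Order the departments by return per $: R&D 19 > Data 18 > Legal 16 > Marketing 15 > QA 13 > Sales 5 > Security 3.
Give R&D 30 more to hit its cap of 30 → 340 left.
Data: +10 to 40 (cap) → 330 left.
Give Legal 80 more to hit its cap of 100 → 250 left.
Give Marketing 90 more to hit its cap of 120 → 160 left.
Give QA 90 more to hit its cap of 110 → 70 left.
Give Sales 40 more to hit its cap of 40 → 30 left.
Security: +30 (room for 90) → 50. Pool exhausted.
Total = 3×50 + 18×40 + 19×30 + 13×110 + 15×120 + 5×40 + 16×100 = 6470.

6470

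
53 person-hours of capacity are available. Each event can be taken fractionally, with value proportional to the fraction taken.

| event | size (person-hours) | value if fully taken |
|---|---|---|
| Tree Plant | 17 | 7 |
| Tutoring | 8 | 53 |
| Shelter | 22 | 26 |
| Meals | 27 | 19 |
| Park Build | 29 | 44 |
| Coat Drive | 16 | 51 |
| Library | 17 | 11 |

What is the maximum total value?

Best value per unit of size first: Tutoring 53/8≈6.62, Coat Drive 51/16≈3.19, Park Build 44/29≈1.52, Shelter 26/22≈1.18, Meals 19/27≈0.704, Library 11/17≈0.647, Tree Plant 7/17≈0.412.
Take all of Tutoring (8 person-hours, value 53) ; 45 person-hours left.
Take all of Coat Drive (16 person-hours, value 51) ; 29 person-hours left.
Park Build: take in full, 29 person-hours for value 44 ; 0 left.
Total value = 148.

148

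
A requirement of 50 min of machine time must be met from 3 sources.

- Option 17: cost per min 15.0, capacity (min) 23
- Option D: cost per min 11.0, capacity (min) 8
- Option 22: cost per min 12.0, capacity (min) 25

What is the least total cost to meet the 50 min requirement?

Use sources in increasing cost order.
Option D at 11.0: take all 8 min ; 42 still needed.
Option 22 at 12.0: take all 25 min ; 17 still needed.
Option 17 at 15.0: take 17 of its 23 ; requirement met.
Cost = 8×11.0 + 25×12.0 + 17×15.0 = 643.

643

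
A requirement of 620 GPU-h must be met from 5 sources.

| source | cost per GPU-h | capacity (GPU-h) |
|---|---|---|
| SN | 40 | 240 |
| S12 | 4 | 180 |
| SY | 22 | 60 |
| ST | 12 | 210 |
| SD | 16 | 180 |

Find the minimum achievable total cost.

7220

Fill from the cheapest source first.
S12 (4): use full 180 → 440 GPU-h to go.
Take 210 from ST at 12 → need 230 more.
SD at 16: take all 180 GPU-h → 50 still needed.
SY at 22: take 50 of its 60 → requirement met.
SN: unused.
Cost = 180×4 + 210×12 + 180×16 + 50×22 = 7220.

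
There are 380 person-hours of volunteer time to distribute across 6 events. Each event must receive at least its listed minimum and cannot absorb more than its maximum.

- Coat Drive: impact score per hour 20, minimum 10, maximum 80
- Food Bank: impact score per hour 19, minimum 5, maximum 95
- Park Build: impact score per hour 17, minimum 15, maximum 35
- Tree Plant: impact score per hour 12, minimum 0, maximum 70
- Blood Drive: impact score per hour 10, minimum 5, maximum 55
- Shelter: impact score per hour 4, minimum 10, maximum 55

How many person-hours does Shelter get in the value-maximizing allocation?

Meeting every minimum uses 10+5+15+0+5+10 = 45 person-hours, leaving 335.
Order the events by impact score per hour: Coat Drive 20 > Food Bank 19 > Park Build 17 > Tree Plant 12 > Blood Drive 10 > Shelter 4.
Coat Drive: +70 to 80 (cap) → 265 left.
Food Bank: +90 to 95 (cap) → 175 left.
Give Park Build 20 more to hit its cap of 35 → 155 left.
Give Tree Plant 70 more to hit its cap of 70 → 85 left.
Give Blood Drive 50 more to hit its cap of 55 → 35 left.
Only 35 left; Shelter takes them to reach 45.

45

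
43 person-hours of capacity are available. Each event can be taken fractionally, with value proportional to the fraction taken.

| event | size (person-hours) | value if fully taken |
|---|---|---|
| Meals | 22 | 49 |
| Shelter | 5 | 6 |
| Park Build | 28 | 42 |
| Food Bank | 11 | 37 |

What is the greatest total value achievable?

101

Rank by value-to-size ratio: Food Bank 37/11≈3.36, Meals 49/22≈2.23, Park Build 42/28≈1.5, Shelter 6/5≈1.2.
Food Bank: take in full, 11 person-hours for value 37 — 32 left.
Meals: take in full, 22 person-hours for value 49 — 10 left.
Fill the last 10 person-hours with part of Park Build: 10/28 of it earns 15.
Total value = 101.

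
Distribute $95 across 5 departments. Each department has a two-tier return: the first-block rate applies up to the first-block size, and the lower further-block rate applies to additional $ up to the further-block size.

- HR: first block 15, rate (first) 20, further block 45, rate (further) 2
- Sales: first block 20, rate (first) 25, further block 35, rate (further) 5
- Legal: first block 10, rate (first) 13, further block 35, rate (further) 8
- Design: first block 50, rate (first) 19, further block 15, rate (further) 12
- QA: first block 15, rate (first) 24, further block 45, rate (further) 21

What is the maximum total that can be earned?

2105

Treat each block as its own option and order by rate: Sales/first 25 > QA/first 24 > QA/second 21 > HR/first 20 > Design/first 19 > Legal/first 13 > Design/second 12 > Legal/second 8 > Sales/second 5 > HR/second 2.
Fill Sales first block (20 at 25) ; 75 left.
QA first at 24: fill all 15 ; 60 left.
QA second at 21: fill all 45 ; 15 left.
HR first at 20: fill all 15 ; 0 left.
Total = 25×20 + 24×15 + 21×45 + 20×15 = 2105.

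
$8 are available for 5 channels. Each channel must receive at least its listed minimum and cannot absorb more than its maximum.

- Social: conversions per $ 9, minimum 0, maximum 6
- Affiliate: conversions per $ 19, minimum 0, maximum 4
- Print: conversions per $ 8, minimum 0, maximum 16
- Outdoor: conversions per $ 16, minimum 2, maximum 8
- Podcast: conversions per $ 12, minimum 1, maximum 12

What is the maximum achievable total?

Meeting every minimum uses 0+0+0+2+1 = 3 $, leaving 5.
Rank by conversions per $: Affiliate 19 > Outdoor 16 > Podcast 12 > Social 9 > Print 8.
Affiliate takes 4 more to reach its cap of 4 ; 1 left.
Outdoor has room for 6 more but only 1 remain, so it gets 3.
Total = 19×4 + 16×3 + 12×1 = 136.

136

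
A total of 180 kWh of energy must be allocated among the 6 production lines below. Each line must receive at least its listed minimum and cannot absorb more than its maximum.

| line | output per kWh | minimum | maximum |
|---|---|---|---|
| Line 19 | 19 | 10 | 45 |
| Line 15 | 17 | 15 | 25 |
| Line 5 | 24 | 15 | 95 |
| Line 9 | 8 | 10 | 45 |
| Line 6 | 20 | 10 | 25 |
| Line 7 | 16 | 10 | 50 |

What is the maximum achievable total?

3750

Meeting every minimum uses 10+15+15+10+10+10 = 70 kWh, leaving 110.
Order the production lines by output per kWh: Line 5 24 > Line 6 20 > Line 19 19 > Line 15 17 > Line 7 16 > Line 9 8.
Give Line 5 80 more to hit its cap of 95 — 30 left.
Give Line 6 15 more to hit its cap of 25 — 15 left.
Only 15 left; Line 19 takes them to reach 25.
Total = 19×25 + 17×15 + 24×95 + 8×10 + 20×25 + 16×10 = 3750.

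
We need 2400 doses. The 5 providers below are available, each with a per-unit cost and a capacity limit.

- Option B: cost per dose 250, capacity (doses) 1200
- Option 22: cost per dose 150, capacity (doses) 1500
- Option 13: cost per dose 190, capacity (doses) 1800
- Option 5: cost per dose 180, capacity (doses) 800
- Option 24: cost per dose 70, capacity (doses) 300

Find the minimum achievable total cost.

354000

Use providers in increasing cost order.
Take 300 from Option 24 at 70 — need 2100 more.
Take 1500 from Option 22 at 150 — need 600 more.
Take 600 from Option 5 at 180 to finish.
Option 13, Option B: unused.
Cost = 300×70 + 1500×150 + 600×180 = 354000.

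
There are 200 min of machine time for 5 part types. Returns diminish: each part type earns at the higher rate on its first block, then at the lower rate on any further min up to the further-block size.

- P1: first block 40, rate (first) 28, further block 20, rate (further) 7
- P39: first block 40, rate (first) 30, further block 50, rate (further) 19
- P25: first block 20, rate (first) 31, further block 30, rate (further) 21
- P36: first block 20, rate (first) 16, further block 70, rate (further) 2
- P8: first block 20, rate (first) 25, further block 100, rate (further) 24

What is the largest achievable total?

5360

Rank every tier by rate: P25/tier1 31 > P39/tier1 30 > P1/tier1 28 > P8/tier1 25 > P8/tier2 24 > P25/tier2 21 > P39/tier2 19 > P36/tier1 16 > P1/tier2 7 > P36/tier2 2.
P25 tier1 at 31: fill all 20 ; 180 left.
Fill P39 tier1 block (40 at 30) ; 140 left.
Fill P1 tier1 block (40 at 28) ; 100 left.
P8/tier1 (25): +20 ; 80 left.
80 remain; put them into P8 tier2 at 24.
Total = 31×20 + 30×40 + 28×40 + 25×20 + 24×80 = 5360.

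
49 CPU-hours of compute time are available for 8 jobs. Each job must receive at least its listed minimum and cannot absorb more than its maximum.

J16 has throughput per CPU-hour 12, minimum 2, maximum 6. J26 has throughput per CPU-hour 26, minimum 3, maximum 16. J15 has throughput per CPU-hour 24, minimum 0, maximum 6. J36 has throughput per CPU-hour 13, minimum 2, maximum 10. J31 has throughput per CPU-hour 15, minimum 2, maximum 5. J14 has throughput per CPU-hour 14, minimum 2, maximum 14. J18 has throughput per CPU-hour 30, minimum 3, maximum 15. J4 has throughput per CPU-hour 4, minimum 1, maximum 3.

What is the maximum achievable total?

1167

Meeting every minimum uses 2+3+0+2+2+2+3+1 = 15 CPU-hours, leaving 34.
Highest throughput per CPU-hour first: J18 30 > J26 26 > J15 24 > J31 15 > J14 14 > J36 13 > J16 12 > J4 4.
Give J18 12 more to hit its cap of 15 ; 22 left.
J26: +13 to 16 (cap) ; 9 left.
J15: +6 to 6 (cap) ; 3 left.
J31: +3 to 5 (cap) ; 0 left.
Total = 12×2 + 26×16 + 24×6 + 13×2 + 15×5 + 14×2 + 30×15 + 4×1 = 1167.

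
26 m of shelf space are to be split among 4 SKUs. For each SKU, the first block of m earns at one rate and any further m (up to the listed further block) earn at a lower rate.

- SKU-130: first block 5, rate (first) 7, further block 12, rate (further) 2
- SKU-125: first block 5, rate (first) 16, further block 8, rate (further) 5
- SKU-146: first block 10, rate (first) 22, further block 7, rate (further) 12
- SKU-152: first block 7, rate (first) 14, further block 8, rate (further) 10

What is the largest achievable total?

Order all 8 blocks by rate: SKU-146/T1 22 > SKU-125/T1 16 > SKU-152/T1 14 > SKU-146/T2 12 > SKU-152/T2 10 > SKU-130/T1 7 > SKU-125/T2 5 > SKU-130/T2 2.
Fill SKU-146 T1 block (10 at 22) — 16 left.
SKU-125 T1 at 16: fill all 5 — 11 left.
SKU-152/T1 (14): +7 — 4 left.
4 remain; put them into SKU-146 T2 at 12.
Total = 22×10 + 16×5 + 14×7 + 12×4 = 446.

446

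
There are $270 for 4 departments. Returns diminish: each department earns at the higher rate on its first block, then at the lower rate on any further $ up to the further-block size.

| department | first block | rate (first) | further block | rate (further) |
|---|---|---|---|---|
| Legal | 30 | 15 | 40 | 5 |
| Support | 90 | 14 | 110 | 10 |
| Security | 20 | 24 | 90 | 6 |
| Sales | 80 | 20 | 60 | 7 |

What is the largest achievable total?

4290

Order all 8 blocks by rate: Security/first 24 > Sales/first 20 > Legal/first 15 > Support/first 14 > Support/second 10 > Sales/second 7 > Security/second 6 > Legal/second 5.
Security first at 24: fill all 20 — 250 left.
Fill Sales first block (80 at 20) — 170 left.
Legal first at 15: fill all 30 — 140 left.
Fill Support first block (90 at 14) — 50 left.
Support/second: +50 of 110 at 10; pool empty.
Total = 24×20 + 20×80 + 15×30 + 14×90 + 10×50 = 4290.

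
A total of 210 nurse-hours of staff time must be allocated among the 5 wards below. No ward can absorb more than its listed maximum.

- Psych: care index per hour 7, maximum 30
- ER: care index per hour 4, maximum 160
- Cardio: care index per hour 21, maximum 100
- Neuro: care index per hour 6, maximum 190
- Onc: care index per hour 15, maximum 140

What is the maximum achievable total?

3750

Rank by care index per hour: Cardio 21 > Onc 15 > Psych 7 > Neuro 6 > ER 4.
Give Cardio 100 to hit its cap of 100 ; 110 left.
Onc has room for 140 but only 110 remain, so it gets 110.
Total = 21×100 + 15×110 = 3750.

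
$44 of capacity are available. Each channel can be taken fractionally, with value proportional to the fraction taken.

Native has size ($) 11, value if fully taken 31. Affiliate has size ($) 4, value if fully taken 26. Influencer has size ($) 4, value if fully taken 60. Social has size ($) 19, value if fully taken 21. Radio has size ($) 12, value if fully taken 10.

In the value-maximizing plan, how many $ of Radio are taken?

6

Best value per unit of size first: Influencer 60/4≈15, Affiliate 26/4≈6.5, Native 31/11≈2.82, Social 21/19≈1.11, Radio 10/12≈0.833.
All 4 $ of Influencer fit (value 60) ; 40 remain.
Take all of Affiliate (4 $, value 26) ; 36 $ left.
Native: take in full, 11 $ for value 31 ; 25 left.
All 19 $ of Social fit (value 21) ; 6 remain.
6 $ left: a 6/12 share of Radio gives 10×6/12 = 5.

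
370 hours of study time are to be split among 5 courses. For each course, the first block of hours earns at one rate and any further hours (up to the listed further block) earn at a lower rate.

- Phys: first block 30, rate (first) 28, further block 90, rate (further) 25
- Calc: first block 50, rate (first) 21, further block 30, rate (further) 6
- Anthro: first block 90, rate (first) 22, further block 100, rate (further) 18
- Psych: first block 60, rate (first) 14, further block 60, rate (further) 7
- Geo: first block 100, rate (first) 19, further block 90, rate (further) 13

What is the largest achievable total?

Rank every tier by rate: Phys/first 28 > Phys/second 25 > Anthro/first 22 > Calc/first 21 > Geo/first 19 > Anthro/second 18 > Psych/first 14 > Geo/second 13 > Psych/second 7 > Calc/second 6.
Phys first at 28: fill all 30 ; 340 left.
Phys second at 25: fill all 90 ; 250 left.
Anthro/first (22): +90 ; 160 left.
Calc first at 21: fill all 50 ; 110 left.
Geo first at 19: fill all 100 ; 10 left.
Anthro/second: +10 of 100 at 18; pool empty.
Total = 28×30 + 25×90 + 22×90 + 21×50 + 19×100 + 18×10 = 8200.

8200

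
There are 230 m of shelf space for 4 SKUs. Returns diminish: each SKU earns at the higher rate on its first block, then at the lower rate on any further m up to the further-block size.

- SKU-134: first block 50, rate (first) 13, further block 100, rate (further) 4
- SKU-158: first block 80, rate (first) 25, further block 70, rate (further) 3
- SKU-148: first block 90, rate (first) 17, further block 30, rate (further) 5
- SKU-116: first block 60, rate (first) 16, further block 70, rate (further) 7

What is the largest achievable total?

Rank every tier by rate: SKU-158/first 25 > SKU-148/first 17 > SKU-116/first 16 > SKU-134/first 13 > SKU-116/second 7 > SKU-148/second 5 > SKU-134/second 4 > SKU-158/second 3.
Fill SKU-158 first block (80 at 25) → 150 left.
SKU-148/first (17): +90 → 60 left.
Fill SKU-116 first block (60 at 16) → 0 left.
Total = 25×80 + 17×90 + 16×60 = 4490.

4490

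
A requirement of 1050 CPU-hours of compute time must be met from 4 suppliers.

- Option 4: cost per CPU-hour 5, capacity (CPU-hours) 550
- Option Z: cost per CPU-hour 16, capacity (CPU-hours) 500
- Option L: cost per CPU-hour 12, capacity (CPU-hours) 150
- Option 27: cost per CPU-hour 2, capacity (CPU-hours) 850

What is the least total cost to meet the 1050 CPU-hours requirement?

2700

Use suppliers in increasing cost order.
Option 27 (2): use full 850 — 200 CPU-hours to go.
Take 200 from Option 4 at 5 to finish.
Option L, Option Z: unused.
Cost = 850×2 + 200×5 = 2700.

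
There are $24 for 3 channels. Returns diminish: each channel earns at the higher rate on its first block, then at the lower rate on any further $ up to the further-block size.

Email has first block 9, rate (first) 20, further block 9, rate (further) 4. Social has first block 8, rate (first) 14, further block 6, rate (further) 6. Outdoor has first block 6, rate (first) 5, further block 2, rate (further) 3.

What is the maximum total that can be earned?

333

Rank every tier by rate: Email/tier1 20 > Social/tier1 14 > Social/tier2 6 > Outdoor/tier1 5 > Email/tier2 4 > Outdoor/tier2 3.
Fill Email tier1 block (9 at 20) ; 15 left.
Social tier1 at 14: fill all 8 ; 7 left.
Social/tier2 (6): +6 ; 1 left.
1 remain; put them into Outdoor tier1 at 5.
Total = 20×9 + 14×8 + 6×6 + 5×1 = 333.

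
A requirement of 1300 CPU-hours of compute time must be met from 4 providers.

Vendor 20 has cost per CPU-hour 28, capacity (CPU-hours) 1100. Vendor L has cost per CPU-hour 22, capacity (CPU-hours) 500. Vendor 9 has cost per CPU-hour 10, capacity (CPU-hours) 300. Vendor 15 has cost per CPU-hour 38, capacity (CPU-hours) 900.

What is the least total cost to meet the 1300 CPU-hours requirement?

Use providers in increasing cost order.
Vendor 9 at 10: take all 300 CPU-hours ; 1000 still needed.
Vendor L at 22: take all 500 CPU-hours ; 500 still needed.
Vendor 20 (28): take the remaining 500 ; done.
Vendor 15: unused.
Cost = 300×10 + 500×22 + 500×28 = 28000.

28000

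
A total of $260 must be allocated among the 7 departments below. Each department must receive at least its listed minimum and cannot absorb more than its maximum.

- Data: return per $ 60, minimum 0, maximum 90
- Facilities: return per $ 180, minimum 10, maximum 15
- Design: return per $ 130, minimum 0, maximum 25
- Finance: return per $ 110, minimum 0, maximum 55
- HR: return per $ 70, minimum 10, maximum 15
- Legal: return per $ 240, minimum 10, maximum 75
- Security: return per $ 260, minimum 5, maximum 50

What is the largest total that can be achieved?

45550

Meeting every minimum uses 0+10+0+0+10+10+5 = 35 $, leaving 225.
Highest return per $ first: Security 260 > Legal 240 > Facilities 180 > Design 130 > Finance 110 > HR 70 > Data 60.
Security takes 45 more to reach its cap of 50 ; 180 left.
Legal takes 65 more to reach its cap of 75 ; 115 left.
Facilities: +5 to 15 (cap) ; 110 left.
Give Design 25 more to hit its cap of 25 ; 85 left.
Finance takes 55 more to reach its cap of 55 ; 30 left.
HR: +5 to 15 (cap) ; 25 left.
Data: +25 (room for 90) → 25. Pool exhausted.
Total = 60×25 + 180×15 + 130×25 + 110×55 + 70×15 + 240×75 + 260×50 = 45550.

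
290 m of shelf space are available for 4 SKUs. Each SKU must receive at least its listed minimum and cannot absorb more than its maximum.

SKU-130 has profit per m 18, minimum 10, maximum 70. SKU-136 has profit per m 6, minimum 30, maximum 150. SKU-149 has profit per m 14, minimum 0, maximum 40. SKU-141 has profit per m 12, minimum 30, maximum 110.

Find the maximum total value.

3560

Meeting every minimum uses 10+30+0+30 = 70 m, leaving 220.
Rank by profit per m: SKU-130 18 > SKU-149 14 > SKU-141 12 > SKU-136 6.
Give SKU-130 60 more to hit its cap of 70 → 160 left.
SKU-149: +40 to 40 (cap) → 120 left.
SKU-141: +80 to 110 (cap) → 40 left.
Only 40 left; SKU-136 takes them to reach 70.
Total = 18×70 + 6×70 + 14×40 + 12×110 = 3560.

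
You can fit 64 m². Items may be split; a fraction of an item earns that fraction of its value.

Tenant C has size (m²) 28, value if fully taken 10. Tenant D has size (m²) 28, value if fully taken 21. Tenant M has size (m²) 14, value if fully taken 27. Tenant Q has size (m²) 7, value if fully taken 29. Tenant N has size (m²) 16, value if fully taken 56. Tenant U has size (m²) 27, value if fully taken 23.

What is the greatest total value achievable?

135

Sort by value density: Tenant Q 29/7≈4.14, Tenant N 56/16≈3.5, Tenant M 27/14≈1.93, Tenant U 23/27≈0.852, Tenant D 21/28≈0.75, Tenant C 10/28≈0.357.
All 7 m² of Tenant Q fit (value 29) ; 57 remain.
Take all of Tenant N (16 m², value 56) ; 41 m² left.
Tenant M: take in full, 14 m² for value 27 ; 27 left.
All 27 m² of Tenant U fit (value 23) ; 0 remain.
Total value = 135.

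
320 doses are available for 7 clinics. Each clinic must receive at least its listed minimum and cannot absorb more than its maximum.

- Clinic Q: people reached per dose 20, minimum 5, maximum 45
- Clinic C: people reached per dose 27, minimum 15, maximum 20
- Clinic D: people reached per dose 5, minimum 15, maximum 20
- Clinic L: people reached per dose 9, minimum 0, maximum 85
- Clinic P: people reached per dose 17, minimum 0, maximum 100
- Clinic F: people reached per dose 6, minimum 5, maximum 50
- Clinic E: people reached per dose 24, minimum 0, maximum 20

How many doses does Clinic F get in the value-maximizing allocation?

Meeting every minimum uses 5+15+15+0+0+5+0 = 40 doses, leaving 280.
Highest people reached per dose first: Clinic C 27 > Clinic E 24 > Clinic Q 20 > Clinic P 17 > Clinic L 9 > Clinic F 6 > Clinic D 5.
Give Clinic C 5 more to hit its cap of 20 → 275 left.
Clinic E takes 20 more to reach its cap of 20 → 255 left.
Clinic Q takes 40 more to reach its cap of 45 → 215 left.
Clinic P: +100 to 100 (cap) → 115 left.
Clinic L: +85 to 85 (cap) → 30 left.
Clinic F has room for 45 more but only 30 remain, so it gets 35.

35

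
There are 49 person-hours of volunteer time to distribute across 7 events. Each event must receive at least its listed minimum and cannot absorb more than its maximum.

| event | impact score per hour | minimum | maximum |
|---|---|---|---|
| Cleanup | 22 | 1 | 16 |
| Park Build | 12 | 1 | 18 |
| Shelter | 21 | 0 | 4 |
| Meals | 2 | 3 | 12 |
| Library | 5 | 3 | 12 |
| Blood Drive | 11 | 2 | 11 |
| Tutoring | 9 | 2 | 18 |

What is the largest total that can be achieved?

724

Meeting every minimum uses 1+1+0+3+3+2+2 = 12 person-hours, leaving 37.
Rank by impact score per hour: Cleanup 22 > Shelter 21 > Park Build 12 > Blood Drive 11 > Tutoring 9 > Library 5 > Meals 2.
Cleanup takes 15 more to reach its cap of 16 — 22 left.
Give Shelter 4 more to hit its cap of 4 — 18 left.
Park Build takes 17 more to reach its cap of 18 — 1 left.
Only 1 left; Blood Drive takes them to reach 3.
Total = 22×16 + 12×18 + 21×4 + 2×3 + 5×3 + 11×3 + 9×2 = 724.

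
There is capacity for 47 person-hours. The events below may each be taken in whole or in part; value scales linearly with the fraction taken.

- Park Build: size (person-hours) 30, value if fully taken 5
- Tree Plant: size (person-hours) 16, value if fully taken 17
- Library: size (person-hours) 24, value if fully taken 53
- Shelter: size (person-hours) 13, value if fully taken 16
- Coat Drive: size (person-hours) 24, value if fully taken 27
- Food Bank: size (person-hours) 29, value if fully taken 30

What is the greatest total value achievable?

80.25

Rank by value-to-size ratio: Library 53/24≈2.21, Shelter 16/13≈1.23, Coat Drive 27/24≈1.12, Tree Plant 17/16≈1.06, Food Bank 30/29≈1.03, Park Build 5/30≈0.167.
All 24 person-hours of Library fit (value 53) — 23 remain.
Shelter: take in full, 13 person-hours for value 16 — 10 left.
Only 10 person-hours remain; take 10/24 of Coat Drive for value 27×10/24 = 11.25.
Total value = 80.25.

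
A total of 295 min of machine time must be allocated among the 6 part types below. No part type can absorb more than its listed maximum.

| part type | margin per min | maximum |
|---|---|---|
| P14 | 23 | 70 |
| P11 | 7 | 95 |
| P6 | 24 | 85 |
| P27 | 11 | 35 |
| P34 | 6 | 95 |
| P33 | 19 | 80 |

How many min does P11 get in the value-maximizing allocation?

Order the part types by margin per min: P6 24 > P14 23 > P33 19 > P27 11 > P11 7 > P34 6.
Give P6 85 to hit its cap of 85 → 210 left.
Give P14 70 to hit its cap of 70 → 140 left.
P33: +80 to 80 (cap) → 60 left.
Give P27 35 to hit its cap of 35 → 25 left.
P11 has room for 95 but only 25 remain, so it gets 25.

25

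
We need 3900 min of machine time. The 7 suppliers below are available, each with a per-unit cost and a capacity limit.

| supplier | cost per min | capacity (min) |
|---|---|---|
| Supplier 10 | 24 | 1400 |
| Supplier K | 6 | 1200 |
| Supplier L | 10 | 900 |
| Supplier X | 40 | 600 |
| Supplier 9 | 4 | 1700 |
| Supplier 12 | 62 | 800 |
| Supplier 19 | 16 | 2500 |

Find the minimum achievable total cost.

Fill from the cheapest supplier first.
Supplier 9 (4): use full 1700 → 2200 min to go.
Supplier K (6): use full 1200 → 1000 min to go.
Take 900 from Supplier L at 10 → need 100 more.
Supplier 19 at 16: take 100 of its 2500 → requirement met.
Supplier 10, Supplier X, Supplier 12: unused.
Cost = 1700×4 + 1200×6 + 900×10 + 100×16 = 24600.

24600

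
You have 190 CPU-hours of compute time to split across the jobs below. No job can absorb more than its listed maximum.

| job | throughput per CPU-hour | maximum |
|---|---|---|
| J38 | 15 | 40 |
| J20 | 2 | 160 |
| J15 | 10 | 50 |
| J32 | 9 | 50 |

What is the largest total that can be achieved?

Highest throughput per CPU-hour first: J38 15 > J15 10 > J32 9 > J20 2.
J38: +40 to 40 (cap) → 150 left.
J15 takes 50 to reach its cap of 50 → 100 left.
Give J32 50 to hit its cap of 50 → 50 left.
J20: +50 (room for 160) → 50. Pool exhausted.
Total = 15×40 + 2×50 + 10×50 + 9×50 = 1650.

1650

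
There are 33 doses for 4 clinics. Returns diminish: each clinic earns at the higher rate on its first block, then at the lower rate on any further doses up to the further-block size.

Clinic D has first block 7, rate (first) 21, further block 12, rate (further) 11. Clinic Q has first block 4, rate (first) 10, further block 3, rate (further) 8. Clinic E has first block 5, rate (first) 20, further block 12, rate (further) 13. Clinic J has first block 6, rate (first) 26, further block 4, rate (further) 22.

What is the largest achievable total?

634

Rank every tier by rate: Clinic J/first 26 > Clinic J/second 22 > Clinic D/first 21 > Clinic E/first 20 > Clinic E/second 13 > Clinic D/second 11 > Clinic Q/first 10 > Clinic Q/second 8.
Fill Clinic J first block (6 at 26) → 27 left.
Fill Clinic J second block (4 at 22) → 23 left.
Clinic D first at 21: fill all 7 → 16 left.
Clinic E first at 20: fill all 5 → 11 left.
Clinic E second at 13: only 11 left, fill 11.
Total = 26×6 + 22×4 + 21×7 + 20×5 + 13×11 = 634.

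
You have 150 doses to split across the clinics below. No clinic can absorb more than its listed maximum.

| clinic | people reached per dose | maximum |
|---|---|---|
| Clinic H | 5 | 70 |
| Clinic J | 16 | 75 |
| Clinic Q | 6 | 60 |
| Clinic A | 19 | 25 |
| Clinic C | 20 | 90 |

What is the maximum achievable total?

2835

Highest people reached per dose first: Clinic C 20 > Clinic A 19 > Clinic J 16 > Clinic Q 6 > Clinic H 5.
Give Clinic C 90 to hit its cap of 90 → 60 left.
Give Clinic A 25 to hit its cap of 25 → 35 left.
Only 35 left; Clinic J takes them to reach 35.
Total = 16×35 + 19×25 + 20×90 = 2835.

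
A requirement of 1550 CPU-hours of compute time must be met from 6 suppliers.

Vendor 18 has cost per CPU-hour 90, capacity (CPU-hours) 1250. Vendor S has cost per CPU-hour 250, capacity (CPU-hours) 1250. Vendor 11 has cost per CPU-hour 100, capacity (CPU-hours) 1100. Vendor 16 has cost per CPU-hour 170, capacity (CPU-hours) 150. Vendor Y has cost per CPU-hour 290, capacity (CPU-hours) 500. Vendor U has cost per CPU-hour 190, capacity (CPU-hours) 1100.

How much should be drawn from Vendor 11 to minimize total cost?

Fill from the cheapest supplier first.
Take 1250 from Vendor 18 at 90 → need 300 more.
Vendor 11 (100): take the remaining 300 → done.
Vendor 16, Vendor U, Vendor S, Vendor Y: unused.

300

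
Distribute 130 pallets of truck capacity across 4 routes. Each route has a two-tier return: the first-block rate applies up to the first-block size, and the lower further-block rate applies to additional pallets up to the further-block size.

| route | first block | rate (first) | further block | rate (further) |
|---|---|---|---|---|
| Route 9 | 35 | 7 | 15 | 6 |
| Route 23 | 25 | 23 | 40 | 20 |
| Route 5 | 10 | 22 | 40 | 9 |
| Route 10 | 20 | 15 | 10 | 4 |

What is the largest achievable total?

2210

Rank every tier by rate: Route 23/tier1 23 > Route 5/tier1 22 > Route 23/tier2 20 > Route 10/tier1 15 > Route 5/tier2 9 > Route 9/tier1 7 > Route 9/tier2 6 > Route 10/tier2 4.
Route 23 tier1 at 23: fill all 25 ; 105 left.
Route 5/tier1 (22): +10 ; 95 left.
Fill Route 23 tier2 block (40 at 20) ; 55 left.
Route 10/tier1 (15): +20 ; 35 left.
35 remain; put them into Route 5 tier2 at 9.
Total = 23×25 + 22×10 + 20×40 + 15×20 + 9×35 = 2210.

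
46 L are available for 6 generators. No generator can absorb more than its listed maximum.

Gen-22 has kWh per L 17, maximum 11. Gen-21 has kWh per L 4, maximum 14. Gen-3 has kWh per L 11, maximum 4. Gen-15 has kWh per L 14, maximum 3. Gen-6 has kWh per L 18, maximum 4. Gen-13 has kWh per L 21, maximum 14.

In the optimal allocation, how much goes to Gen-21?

Highest kWh per L first: Gen-13 21 > Gen-6 18 > Gen-22 17 > Gen-15 14 > Gen-3 11 > Gen-21 4.
Gen-13 takes 14 to reach its cap of 14 ; 32 left.
Gen-6 takes 4 to reach its cap of 4 ; 28 left.
Gen-22: +11 to 11 (cap) ; 17 left.
Give Gen-15 3 to hit its cap of 3 ; 14 left.
Gen-3: +4 to 4 (cap) ; 10 left.
Gen-21 has room for 14 but only 10 remain, so it gets 10.

10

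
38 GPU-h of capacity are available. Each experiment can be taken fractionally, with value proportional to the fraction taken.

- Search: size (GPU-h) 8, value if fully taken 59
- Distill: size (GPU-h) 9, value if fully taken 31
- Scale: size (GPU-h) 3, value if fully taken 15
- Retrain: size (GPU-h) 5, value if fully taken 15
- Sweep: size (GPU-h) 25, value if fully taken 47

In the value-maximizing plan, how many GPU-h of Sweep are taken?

Best value per unit of size first: Search 59/8≈7.38, Scale 15/3≈5, Distill 31/9≈3.44, Retrain 15/5≈3, Sweep 47/25≈1.88.
Search: take in full, 8 GPU-h for value 59 ; 30 left.
All 3 GPU-h of Scale fit (value 15) ; 27 remain.
All 9 GPU-h of Distill fit (value 31) ; 18 remain.
Take all of Retrain (5 GPU-h, value 15) ; 13 GPU-h left.
13 GPU-h left: a 13/25 share of Sweep gives 47×13/25 = 24.44.

13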